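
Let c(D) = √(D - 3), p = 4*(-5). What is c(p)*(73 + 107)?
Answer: 180*I*√23 ≈ 863.25*I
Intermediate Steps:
p = -20
c(D) = √(-3 + D)
c(p)*(73 + 107) = √(-3 - 20)*(73 + 107) = √(-23)*180 = (I*√23)*180 = 180*I*√23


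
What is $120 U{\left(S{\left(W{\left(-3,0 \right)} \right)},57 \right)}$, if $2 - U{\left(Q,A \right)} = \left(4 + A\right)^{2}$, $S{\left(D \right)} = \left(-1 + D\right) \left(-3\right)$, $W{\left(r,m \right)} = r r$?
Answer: $-446280$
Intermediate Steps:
$W{\left(r,m \right)} = r^{2}$
$S{\left(D \right)} = 3 - 3 D$
$U{\left(Q,A \right)} = 2 - \left(4 + A\right)^{2}$
$120 U{\left(S{\left(W{\left(-3,0 \right)} \right)},57 \right)} = 120 \left(2 - \left(4 + 57\right)^{2}\right) = 120 \left(2 - 61^{2}\right) = 120 \left(2 - 3721\right) = 120 \left(-3719\right) = -446280$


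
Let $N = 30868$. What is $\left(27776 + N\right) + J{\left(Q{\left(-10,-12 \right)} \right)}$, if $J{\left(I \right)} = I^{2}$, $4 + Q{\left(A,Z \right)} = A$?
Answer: $58840$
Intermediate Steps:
$Q{\left(A,Z \right)} = -4 + A$
$\left(27776 + N\right) + J{\left(Q{\left(-10,-12 \right)} \right)} = \left(27776 + 30868\right) + \left(-4 - 10\right)^{2} = 58644 + \left(-14\right)^{2} = 58644 + 196 = 58840$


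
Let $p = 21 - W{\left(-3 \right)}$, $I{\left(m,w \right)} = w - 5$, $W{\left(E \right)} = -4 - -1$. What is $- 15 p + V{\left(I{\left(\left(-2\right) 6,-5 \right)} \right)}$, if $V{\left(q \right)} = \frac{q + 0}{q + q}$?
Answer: $- \frac{719}{2} \approx -359.5$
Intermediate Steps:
$W{\left(E \right)} = -3$ ($W{\left(E \right)} = -4 + 1 = -3$)
$I{\left(m,w \right)} = -5 + w$
$V{\left(q \right)} = \frac{1}{2}$ ($V{\left(q \right)} = \frac{q}{2 q} = q \frac{1}{2 q} = \frac{1}{2}$)
$p = 24$ ($p = 21 - -3 = 21 + 3 = 24$)
$- 15 p + V{\left(I{\left(\left(-2\right) 6,-5 \right)} \right)} = \left(-15\right) 24 + \frac{1}{2} = -360 + \frac{1}{2} = - \frac{719}{2}$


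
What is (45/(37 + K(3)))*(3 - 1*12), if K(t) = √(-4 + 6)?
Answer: -14985/1367 + 405*√2/1367 ≈ -10.543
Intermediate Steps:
K(t) = √2
(45/(37 + K(3)))*(3 - 1*12) = (45/(37 + √2))*(3 - 1*12) = (45/(37 + √2))*(3 - 12) = (45/(37 + √2))*(-9) = -405/(37 + √2)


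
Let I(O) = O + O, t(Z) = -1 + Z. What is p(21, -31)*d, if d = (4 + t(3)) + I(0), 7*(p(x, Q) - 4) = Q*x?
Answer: -534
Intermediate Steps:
p(x, Q) = 4 + Q*x/7 (p(x, Q) = 4 + (Q*x)/7 = 4 + Q*x/7)
I(O) = 2*O
d = 6 (d = (4 + (-1 + 3)) + 2*0 = (4 + 2) + 0 = 6 + 0 = 6)
p(21, -31)*d = (4 + (⅐)*(-31)*21)*6 = (4 - 93)*6 = -89*6 = -534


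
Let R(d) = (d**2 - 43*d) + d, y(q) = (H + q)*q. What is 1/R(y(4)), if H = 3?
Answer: -1/392 ≈ -0.0025510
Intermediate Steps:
y(q) = q*(3 + q) (y(q) = (3 + q)*q = q*(3 + q))
R(d) = d**2 - 42*d
1/R(y(4)) = 1/((4*(3 + 4))*(-42 + 4*(3 + 4))) = 1/((4*7)*(-42 + 4*7)) = 1/(28*(-42 + 28)) = 1/(28*(-14)) = 1/(-392) = -1/392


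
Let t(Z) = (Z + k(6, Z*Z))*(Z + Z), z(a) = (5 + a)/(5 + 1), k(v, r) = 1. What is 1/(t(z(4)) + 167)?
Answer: 2/349 ≈ 0.0057307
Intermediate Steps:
z(a) = ⅚ + a/6 (z(a) = (5 + a)/6 = (5 + a)*(⅙) = ⅚ + a/6)
t(Z) = 2*Z*(1 + Z) (t(Z) = (Z + 1)*(Z + Z) = (1 + Z)*(2*Z) = 2*Z*(1 + Z))
1/(t(z(4)) + 167) = 1/(2*(⅚ + (⅙)*4)*(1 + (⅚ + (⅙)*4)) + 167) = 1/(2*(⅚ + ⅔)*(1 + (⅚ + ⅔)) + 167) = 1/(2*(3/2)*(1 + 3/2) + 167) = 1/(2*(3/2)*(5/2) + 167) = 1/(15/2 + 167) = 1/(349/2) = 2/349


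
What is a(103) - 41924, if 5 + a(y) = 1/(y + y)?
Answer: -8637373/206 ≈ -41929.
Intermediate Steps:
a(y) = -5 + 1/(2*y) (a(y) = -5 + 1/(y + y) = -5 + 1/(2*y))
a(103) - 41924 = (-5 + (½)/103) - 41924 = (-5 + (½)*(1/103)) - 41924 = (-5 + 1/206) - 41924 = -1029/206 - 41924 = -8637373/206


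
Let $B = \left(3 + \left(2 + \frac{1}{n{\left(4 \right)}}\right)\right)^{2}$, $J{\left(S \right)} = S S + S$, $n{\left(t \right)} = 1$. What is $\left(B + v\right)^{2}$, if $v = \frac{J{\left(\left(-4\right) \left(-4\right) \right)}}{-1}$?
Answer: $55696$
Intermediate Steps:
$J{\left(S \right)} = S + S^{2}$ ($J{\left(S \right)} = S^{2} + S = S + S^{2}$)
$v = -272$ ($v = \frac{\left(-4\right) \left(-4\right) \left(1 - -16\right)}{-1} = 16 \left(1 + 16\right) \left(-1\right) = 16 \cdot 17 \left(-1\right) = 272 \left(-1\right) = -272$)
$B = 36$ ($B = \left(3 + \left(2 + 1^{-1}\right)\right)^{2} = \left(3 + \left(2 + 1\right)\right)^{2} = \left(3 + 3\right)^{2} = 6^{2} = 36$)
$\left(B + v\right)^{2} = \left(36 - 272\right)^{2} = \left(-236\right)^{2} = 55696$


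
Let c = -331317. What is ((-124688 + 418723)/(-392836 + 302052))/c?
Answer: 42005/4296897504 ≈ 9.7757e-6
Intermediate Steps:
((-124688 + 418723)/(-392836 + 302052))/c = ((-124688 + 418723)/(-392836 + 302052))/(-331317) = (294035/(-90784))*(-1/331317) = (294035*(-1/90784))*(-1/331317) = -294035/90784*(-1/331317) = 42005/4296897504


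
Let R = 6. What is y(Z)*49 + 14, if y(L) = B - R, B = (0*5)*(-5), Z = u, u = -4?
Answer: -280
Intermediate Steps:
Z = -4
B = 0 (B = 0*(-5) = 0)
y(L) = -6 (y(L) = 0 - 1*6 = 0 - 6 = -6)
y(Z)*49 + 14 = -6*49 + 14 = -294 + 14 = -280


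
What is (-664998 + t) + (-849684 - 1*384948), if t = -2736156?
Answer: -4635786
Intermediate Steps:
(-664998 + t) + (-849684 - 1*384948) = (-664998 - 2736156) + (-849684 - 1*384948) = -3401154 + (-849684 - 384948) = -3401154 - 1234632 = -4635786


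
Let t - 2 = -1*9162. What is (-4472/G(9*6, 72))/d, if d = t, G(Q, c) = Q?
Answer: 559/61830 ≈ 0.0090409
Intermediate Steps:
t = -9160 (t = 2 - 1*9162 = 2 - 9162 = -9160)
d = -9160
(-4472/G(9*6, 72))/d = -4472/(9*6)/(-9160) = -4472/54*(-1/9160) = -4472*1/54*(-1/9160) = -2236/27*(-1/9160) = 559/61830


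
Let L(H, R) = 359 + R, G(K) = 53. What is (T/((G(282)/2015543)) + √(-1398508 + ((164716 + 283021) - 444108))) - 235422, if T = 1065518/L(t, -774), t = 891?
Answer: -2152775453164/21995 + I*√1394879 ≈ -9.7876e+7 + 1181.1*I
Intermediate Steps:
T = -1065518/415 (T = 1065518/(359 - 774) = 1065518/(-415) = 1065518*(-1/415) = -1065518/415 ≈ -2567.5)
(T/((G(282)/2015543)) + √(-1398508 + ((164716 + 283021) - 444108))) - 235422 = (-1065518/(415*(53/2015543)) + √(-1398508 + ((164716 + 283021) - 444108))) - 235422 = (-1065518/(415*(53*(1/2015543))) + √(-1398508 + (447737 - 444108))) - 235422 = (-1065518/(415*53/2015543) + √(-1398508 + 3629)) - 235422 = (-1065518/415*2015543/53 + √(-1394879)) - 235422 = (-2147597346274/21995 + I*√1394879) - 235422 = -2152775453164/21995 + I*√1394879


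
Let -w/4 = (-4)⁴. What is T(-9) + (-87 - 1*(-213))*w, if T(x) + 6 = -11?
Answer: -129041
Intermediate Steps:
w = -1024 (w = -4*(-4)⁴ = -4*256 = -1024)
T(x) = -17 (T(x) = -6 - 11 = -17)
T(-9) + (-87 - 1*(-213))*w = -17 + (-87 - 1*(-213))*(-1024) = -17 + (-87 + 213)*(-1024) = -17 + 126*(-1024) = -17 - 129024 = -129041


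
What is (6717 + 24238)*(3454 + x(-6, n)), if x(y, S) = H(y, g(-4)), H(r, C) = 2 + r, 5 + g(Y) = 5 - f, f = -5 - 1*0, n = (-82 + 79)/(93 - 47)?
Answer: 106794750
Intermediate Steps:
n = -3/46 ≈ -0.065217
f = -5 (f = -5 + 0 = -5)
g(Y) = 5 (g(Y) = -5 + (5 - 1*(-5)) = -5 + (5 + 5) = -5 + 10 = 5)
x(y, S) = 2 + y
(6717 + 24238)*(3454 + x(-6, n)) = (6717 + 24238)*(3454 + (2 - 6)) = 30955*(3454 - 4) = 30955*3450 = 106794750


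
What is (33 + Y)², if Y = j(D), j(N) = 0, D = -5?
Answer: 1089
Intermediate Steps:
Y = 0
(33 + Y)² = (33 + 0)² = 33² = 1089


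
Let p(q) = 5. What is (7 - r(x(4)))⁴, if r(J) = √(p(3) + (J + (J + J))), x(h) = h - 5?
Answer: (7 - √2)⁴ ≈ 973.50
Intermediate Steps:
x(h) = -5 + h
r(J) = √(5 + 3*J) (r(J) = √(5 + (J + (J + J))) = √(5 + (J + 2*J)) = √(5 + 3*J))
(7 - r(x(4)))⁴ = (7 - √(5 + 3*(-5 + 4)))⁴ = (7 - √(5 + 3*(-1)))⁴ = (7 - √(5 - 3))⁴ = (7 - √2)⁴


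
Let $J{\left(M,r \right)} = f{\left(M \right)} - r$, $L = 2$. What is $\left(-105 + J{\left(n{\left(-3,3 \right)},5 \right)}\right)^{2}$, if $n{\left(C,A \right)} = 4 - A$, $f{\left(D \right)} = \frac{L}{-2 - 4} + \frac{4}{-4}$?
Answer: $\frac{111556}{9} \approx 12395.0$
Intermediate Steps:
$f{\left(D \right)} = - \frac{4}{3}$ ($f{\left(D \right)} = \frac{2}{-2 - 4} + \frac{4}{-4} = \frac{2}{-6} + 4 \left(- \frac{1}{4}\right) = 2 \left(- \frac{1}{6}\right) - 1 = - \frac{1}{3} - 1 = - \frac{4}{3}$)
$J{\left(M,r \right)} = - \frac{4}{3} - r$
$\left(-105 + J{\left(n{\left(-3,3 \right)},5 \right)}\right)^{2} = \left(-105 - \frac{19}{3}\right)^{2} = \left(- \frac{334}{3}\right)^{2} = \frac{111556}{9}$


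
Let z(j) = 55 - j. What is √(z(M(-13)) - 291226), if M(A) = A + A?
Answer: I*√291145 ≈ 539.58*I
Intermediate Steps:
M(A) = 2*A
√(z(M(-13)) - 291226) = √((55 - 2*(-13)) - 291226) = √((55 - 1*(-26)) - 291226) = √((55 + 26) - 291226) = √(81 - 291226) = √(-291145) = I*√291145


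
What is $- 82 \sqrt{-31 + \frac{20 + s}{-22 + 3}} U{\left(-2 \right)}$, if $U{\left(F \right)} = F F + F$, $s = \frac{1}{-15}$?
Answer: $- \frac{164 i \sqrt{2603190}}{285} \approx - 928.44 i$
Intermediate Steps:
$s = - \frac{1}{15} \approx -0.066667$
$U{\left(F \right)} = F + F^{2}$ ($U{\left(F \right)} = F^{2} + F = F + F^{2}$)
$- 82 \sqrt{-31 + \frac{20 + s}{-22 + 3}} U{\left(-2 \right)} = - 82 \sqrt{-31 + \frac{20 - \frac{1}{15}}{-22 + 3}} \left(- 2 \left(1 - 2\right)\right) = - 82 \sqrt{-31 + \frac{299}{15 \left(-19\right)}} \left(\left(-2\right) \left(-1\right)\right) = - 82 \sqrt{-31 + \frac{299}{15} \left(- \frac{1}{19}\right)} 2 = - 82 \sqrt{-31 - \frac{299}{285}} \cdot 2 = - 82 \sqrt{- \frac{9134}{285}} \cdot 2 = - 82 \frac{i \sqrt{2603190}}{285} \cdot 2 = - \frac{82 i \sqrt{2603190}}{285} \cdot 2 = - \frac{164 i \sqrt{2603190}}{285}$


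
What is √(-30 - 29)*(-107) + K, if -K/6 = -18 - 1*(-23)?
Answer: -30 - 107*I*√59 ≈ -30.0 - 821.88*I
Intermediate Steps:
K = -30 (K = -6*(-18 - 1*(-23)) = -6*(-18 + 23) = -6*5 = -30)
√(-30 - 29)*(-107) + K = √(-30 - 29)*(-107) - 30 = √(-59)*(-107) - 30 = (I*√59)*(-107) - 30 = -107*I*√59 - 30 = -30 - 107*I*√59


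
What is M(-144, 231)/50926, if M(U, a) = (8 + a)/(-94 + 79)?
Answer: -239/763890 ≈ -0.00031287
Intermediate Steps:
M(U, a) = -8/15 - a/15 (M(U, a) = (8 + a)/(-15) = (8 + a)*(-1/15) = -8/15 - a/15)
M(-144, 231)/50926 = (-8/15 - 1/15*231)/50926 = (-8/15 - 77/5)*(1/50926) = -239/15*1/50926 = -239/763890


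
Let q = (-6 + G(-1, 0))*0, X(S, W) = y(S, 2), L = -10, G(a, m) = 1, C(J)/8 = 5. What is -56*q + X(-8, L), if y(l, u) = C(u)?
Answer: 40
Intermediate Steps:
C(J) = 40 (C(J) = 8*5 = 40)
y(l, u) = 40
X(S, W) = 40
q = 0 (q = (-6 + 1)*0 = -5*0 = 0)
-56*q + X(-8, L) = -56*0 + 40 = 0 + 40 = 40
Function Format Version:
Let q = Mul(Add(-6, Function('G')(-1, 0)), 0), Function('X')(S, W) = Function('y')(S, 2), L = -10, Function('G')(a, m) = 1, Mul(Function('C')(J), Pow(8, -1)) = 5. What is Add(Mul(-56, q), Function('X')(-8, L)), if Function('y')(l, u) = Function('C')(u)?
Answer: 40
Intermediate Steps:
Function('C')(J) = 40 (Function('C')(J) = Mul(8, 5) = 40)
Function('y')(l, u) = 40
Function('X')(S, W) = 40
q = 0 (q = Mul(Add(-6, 1), 0) = Mul(-5, 0) = 0)
Add(Mul(-56, q), Function('X')(-8, L)) = Add(Mul(-56, 0), 40) = Add(0, 40) = 40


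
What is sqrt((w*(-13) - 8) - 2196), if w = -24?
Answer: 2*I*sqrt(473) ≈ 43.497*I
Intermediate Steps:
sqrt((w*(-13) - 8) - 2196) = sqrt((-24*(-13) - 8) - 2196) = sqrt((312 - 8) - 2196) = sqrt(304 - 2196) = sqrt(-1892) = 2*I*sqrt(473)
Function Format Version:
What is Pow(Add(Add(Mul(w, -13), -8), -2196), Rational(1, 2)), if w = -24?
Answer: Mul(2, I, Pow(473, Rational(1, 2))) ≈ Mul(43.497, I)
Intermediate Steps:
Pow(Add(Add(Mul(w, -13), -8), -2196), Rational(1, 2)) = Pow(Add(Add(Mul(-24, -13), -8), -2196), Rational(1, 2)) = Pow(Add(Add(312, -8), -2196), Rational(1, 2)) = Pow(Add(304, -2196), Rational(1, 2)) = Pow(-1892, Rational(1, 2)) = Mul(2, I, Pow(473, Rational(1, 2)))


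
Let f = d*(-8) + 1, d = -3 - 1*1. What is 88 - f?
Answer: 55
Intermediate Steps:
d = -4 (d = -3 - 1 = -4)
f = 33 (f = -4*(-8) + 1 = 32 + 1 = 33)
88 - f = 88 - 1*33 = 88 - 33 = 55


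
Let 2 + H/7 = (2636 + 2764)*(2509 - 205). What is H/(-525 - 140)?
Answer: -12441598/95 ≈ -1.3096e+5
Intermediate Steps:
H = 87091186 (H = -14 + 7*((2636 + 2764)*(2509 - 205)) = -14 + 7*(5400*2304) = -14 + 7*12441600 = -14 + 87091200 = 87091186)
H/(-525 - 140) = 87091186/(-525 - 140) = 87091186/(-665) = 87091186*(-1/665) = -12441598/95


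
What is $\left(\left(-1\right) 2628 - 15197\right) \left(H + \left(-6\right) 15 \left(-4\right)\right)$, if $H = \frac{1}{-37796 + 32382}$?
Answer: $- \frac{34741620175}{5414} \approx -6.417 \cdot 10^{6}$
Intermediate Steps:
$H = - \frac{1}{5414}$ ($H = \frac{1}{-5414} = - \frac{1}{5414} \approx -0.00018471$)
$\left(\left(-1\right) 2628 - 15197\right) \left(H + \left(-6\right) 15 \left(-4\right)\right) = \left(\left(-1\right) 2628 - 15197\right) \left(- \frac{1}{5414} + \left(-6\right) 15 \left(-4\right)\right) = \left(-2628 - 15197\right) \left(- \frac{1}{5414} - -360\right) = - 17825 \left(- \frac{1}{5414} + 360\right) = \left(-17825\right) \frac{1949039}{5414} = - \frac{34741620175}{5414}$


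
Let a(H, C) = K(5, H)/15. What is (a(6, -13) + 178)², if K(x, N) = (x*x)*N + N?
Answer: 887364/25 ≈ 35495.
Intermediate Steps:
K(x, N) = N + N*x² (K(x, N) = x²*N + N = N*x² + N = N + N*x²)
a(H, C) = 26*H/15 (a(H, C) = (H*(1 + 5²))/15 = (H*(1 + 25))*(1/15) = (H*26)*(1/15) = (26*H)*(1/15) = 26*H/15)
(a(6, -13) + 178)² = ((26/15)*6 + 178)² = (52/5 + 178)² = (942/5)² = 887364/25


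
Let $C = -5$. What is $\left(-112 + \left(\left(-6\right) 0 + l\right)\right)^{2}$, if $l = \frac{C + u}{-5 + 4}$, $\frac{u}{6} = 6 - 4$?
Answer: $14161$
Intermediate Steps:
$u = 12$ ($u = 6 \left(6 - 4\right) = 6 \cdot 2 = 12$)
$l = -7$ ($l = \frac{-5 + 12}{-5 + 4} = \frac{7}{-1} = 7 \left(-1\right) = -7$)
$\left(-112 + \left(\left(-6\right) 0 + l\right)\right)^{2} = \left(-112 - 7\right)^{2} = \left(-119\right)^{2} = 14161$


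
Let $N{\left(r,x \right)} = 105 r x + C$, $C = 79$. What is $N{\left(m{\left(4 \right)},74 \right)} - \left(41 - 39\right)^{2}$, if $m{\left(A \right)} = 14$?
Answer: $108855$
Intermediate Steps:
$N{\left(r,x \right)} = 79 + 105 r x$ ($N{\left(r,x \right)} = 105 r x + 79 = 79 + 105 r x$)
$N{\left(m{\left(4 \right)},74 \right)} - \left(41 - 39\right)^{2} = \left(79 + 105 \cdot 14 \cdot 74\right) - \left(41 - 39\right)^{2} = \left(79 + 108780\right) - 2^{2} = 108859 - 4 = 108855$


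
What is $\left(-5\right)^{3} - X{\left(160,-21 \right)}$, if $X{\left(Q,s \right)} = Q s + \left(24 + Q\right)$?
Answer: $3051$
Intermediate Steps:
$X{\left(Q,s \right)} = 24 + Q + Q s$
$\left(-5\right)^{3} - X{\left(160,-21 \right)} = \left(-5\right)^{3} - \left(24 + 160 + 160 \left(-21\right)\right) = -125 - \left(24 + 160 - 3360\right) = -125 - -3176 = -125 + 3176 = 3051$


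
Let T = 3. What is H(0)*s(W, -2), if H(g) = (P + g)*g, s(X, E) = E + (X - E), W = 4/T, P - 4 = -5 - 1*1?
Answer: 0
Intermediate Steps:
P = -2 (P = 4 + (-5 - 1*1) = 4 + (-5 - 1) = 4 - 6 = -2)
W = 4/3 ≈ 1.3333
s(X, E) = X
H(g) = g*(-2 + g) (H(g) = (-2 + g)*g = g*(-2 + g))
H(0)*s(W, -2) = (0*(-2 + 0))*(4/3) = (0*(-2))*(4/3) = 0*(4/3) = 0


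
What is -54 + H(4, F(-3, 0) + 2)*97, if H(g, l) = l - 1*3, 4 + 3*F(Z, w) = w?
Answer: -841/3 ≈ -280.33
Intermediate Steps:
F(Z, w) = -4/3 + w/3
H(g, l) = -3 + l (H(g, l) = l - 3 = -3 + l)
-54 + H(4, F(-3, 0) + 2)*97 = -54 + (-3 + ((-4/3 + (1/3)*0) + 2))*97 = -54 + (-3 + ((-4/3 + 0) + 2))*97 = -54 + (-3 + (-4/3 + 2))*97 = -54 + (-3 + 2/3)*97 = -54 - 7/3*97 = -54 - 679/3 = -841/3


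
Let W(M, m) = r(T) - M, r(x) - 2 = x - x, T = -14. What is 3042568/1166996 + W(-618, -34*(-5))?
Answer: 181645022/291749 ≈ 622.61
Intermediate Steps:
r(x) = 2 (r(x) = 2 + (x - x) = 2 + 0 = 2)
W(M, m) = 2 - M
3042568/1166996 + W(-618, -34*(-5)) = 3042568/1166996 + (2 - 1*(-618)) = 3042568*(1/1166996) + (2 + 618) = 760642/291749 + 620 = 181645022/291749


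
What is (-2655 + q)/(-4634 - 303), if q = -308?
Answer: 2963/4937 ≈ 0.60016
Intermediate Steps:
(-2655 + q)/(-4634 - 303) = (-2655 - 308)/(-4634 - 303) = -2963/(-4937) = -2963*(-1/4937) = 2963/4937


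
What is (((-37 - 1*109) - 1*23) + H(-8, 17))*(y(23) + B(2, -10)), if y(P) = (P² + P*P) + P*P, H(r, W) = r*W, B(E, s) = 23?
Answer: -491050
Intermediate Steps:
H(r, W) = W*r
y(P) = 3*P² (y(P) = (P² + P²) + P² = 2*P² + P² = 3*P²)
(((-37 - 1*109) - 1*23) + H(-8, 17))*(y(23) + B(2, -10)) = (((-37 - 1*109) - 1*23) + 17*(-8))*(3*23² + 23) = (((-37 - 109) - 23) - 136)*(3*529 + 23) = ((-146 - 23) - 136)*(1587 + 23) = (-169 - 136)*1610 = -305*1610 = -491050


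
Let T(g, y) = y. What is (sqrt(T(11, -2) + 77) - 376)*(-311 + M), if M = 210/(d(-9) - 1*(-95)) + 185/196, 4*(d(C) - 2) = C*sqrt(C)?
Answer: (376 - 5*sqrt(3))*(9220996988 - 5*(388 + 27*I)*(47284 - 999*I))/29649508 ≈ 1.131e+5 - 55.074*I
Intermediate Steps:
d(C) = 2 + C**(3/2)/4 (d(C) = 2 + (C*sqrt(C))/4 = 2 + C**(3/2)/4)
M = 185/196 + 3360*(97 + 27*I/4)/151273 (M = 210/((2 + (-9)**(3/2)/4) - 1*(-95)) + 185/196 = 210/((2 + (-27*I)/4) + 95) + 185*(1/196) = 210/((2 - 27*I/4) + 95) + 185/196 = 210/(97 - 27*I/4) + 185/196 = 210*(16*(97 + 27*I/4)/151273) + 185/196 = 3360*(97 + 27*I/4)/151273 + 185/196 = 185/196 + 3360*(97 + 27*I/4)/151273 ≈ 3.0984 + 0.14993*I)
(sqrt(T(11, -2) + 77) - 376)*(-311 + M) = (sqrt(-2 + 77) - 376)*(-311 + (91865825/29649508 + 22680*I/151273)) = (sqrt(75) - 376)*(-9129131163/29649508 + 22680*I/151273) = (5*sqrt(3) - 376)*(-9129131163/29649508 + 22680*I/151273) = (-376 + 5*sqrt(3))*(-9129131163/29649508 + 22680*I/151273)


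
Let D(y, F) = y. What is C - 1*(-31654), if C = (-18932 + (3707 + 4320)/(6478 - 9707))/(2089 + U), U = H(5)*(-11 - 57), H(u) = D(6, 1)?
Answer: 171755158191/5427949 ≈ 31643.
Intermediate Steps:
H(u) = 6
U = -408 (U = 6*(-11 - 57) = 6*(-68) = -408)
C = -61139455/5427949 (C = (-18932 + (3707 + 4320)/(6478 - 9707))/(2089 - 408) = (-18932 + 8027/(-3229))/1681 = (-18932 + 8027*(-1/3229))*(1/1681) = (-18932 - 8027/3229)*(1/1681) = -61139455/3229*1/1681 = -61139455/5427949 ≈ -11.264)
C - 1*(-31654) = -61139455/5427949 - 1*(-31654) = -61139455/5427949 + 31654 = 171755158191/5427949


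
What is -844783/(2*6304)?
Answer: -844783/12608 ≈ -67.004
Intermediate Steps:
-844783/(2*6304) = -844783/12608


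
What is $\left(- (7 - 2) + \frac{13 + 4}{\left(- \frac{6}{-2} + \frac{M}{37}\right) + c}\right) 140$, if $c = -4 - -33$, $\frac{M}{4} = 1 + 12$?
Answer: $- \frac{194285}{309} \approx -628.75$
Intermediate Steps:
$M = 52$ ($M = 4 \left(1 + 12\right) = 4 \cdot 13 = 52$)
$c = 29$ ($c = -4 + 33 = 29$)
$\left(- (7 - 2) + \frac{13 + 4}{\left(- \frac{6}{-2} + \frac{M}{37}\right) + c}\right) 140 = \left(- (7 - 2) + \frac{13 + 4}{\left(- \frac{6}{-2} + \frac{52}{37}\right) + 29}\right) 140 = \left(\left(-1\right) 5 + \frac{17}{\left(\left(-6\right) \left(- \frac{1}{2}\right) + 52 \cdot \frac{1}{37}\right) + 29}\right) 140 = \left(-5 + \frac{17}{\left(3 + \frac{52}{37}\right) + 29}\right) 140 = \left(-5 + \frac{17}{\frac{163}{37} + 29}\right) 140 = \left(-5 + \frac{17}{\frac{1236}{37}}\right) 140 = \left(-5 + 17 \cdot \frac{37}{1236}\right) 140 = \left(-5 + \frac{629}{1236}\right) 140 = \left(- \frac{5551}{1236}\right) 140 = - \frac{194285}{309}$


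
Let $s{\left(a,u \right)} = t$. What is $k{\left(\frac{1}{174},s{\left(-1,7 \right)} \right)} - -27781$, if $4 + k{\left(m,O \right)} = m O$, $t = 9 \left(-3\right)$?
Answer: $\frac{1611057}{58} \approx 27777.0$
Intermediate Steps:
$t = -27$
$s{\left(a,u \right)} = -27$
$k{\left(m,O \right)} = -4 + O m$ ($k{\left(m,O \right)} = -4 + m O = -4 + O m$)
$k{\left(\frac{1}{174},s{\left(-1,7 \right)} \right)} - -27781 = \left(-4 - \frac{27}{174}\right) - -27781 = \left(-4 - \frac{9}{58}\right) + 27781 = - \frac{241}{58} + 27781 = \frac{1611057}{58}$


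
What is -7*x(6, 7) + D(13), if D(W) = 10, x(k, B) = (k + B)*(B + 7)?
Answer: -1264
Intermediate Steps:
x(k, B) = (7 + B)*(B + k) (x(k, B) = (B + k)*(7 + B) = (7 + B)*(B + k))
-7*x(6, 7) + D(13) = -7*(7² + 7*7 + 7*6 + 7*6) + 10 = -7*(49 + 49 + 42 + 42) + 10 = -7*182 + 10 = -1274 + 10 = -1264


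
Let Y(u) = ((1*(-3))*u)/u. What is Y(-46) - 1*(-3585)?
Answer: 3582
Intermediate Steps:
Y(u) = -3 (Y(u) = (-3*u)/u = -3)
Y(-46) - 1*(-3585) = -3 - 1*(-3585) = -3 + 3585 = 3582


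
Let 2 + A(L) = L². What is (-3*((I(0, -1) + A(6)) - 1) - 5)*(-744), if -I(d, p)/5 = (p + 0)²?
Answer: 66216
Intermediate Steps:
I(d, p) = -5*p² (I(d, p) = -5*(p + 0)² = -5*p²)
A(L) = -2 + L²
(-3*((I(0, -1) + A(6)) - 1) - 5)*(-744) = (-3*((-5*(-1)² + (-2 + 6²)) - 1) - 5)*(-744) = (-3*((-5*1 + (-2 + 36)) - 1) - 5)*(-744) = (-3*((-5 + 34) - 1) - 5)*(-744) = (-3*(29 - 1) - 5)*(-744) = (-3*28 - 5)*(-744) = (-84 - 5)*(-744) = -89*(-744) = 66216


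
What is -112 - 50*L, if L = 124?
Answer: -6312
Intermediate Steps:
-112 - 50*L = -112 - 50*124 = -112 - 6200 = -6312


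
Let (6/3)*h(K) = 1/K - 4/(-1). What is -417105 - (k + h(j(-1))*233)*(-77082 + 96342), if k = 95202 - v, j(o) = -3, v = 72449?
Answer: -446867115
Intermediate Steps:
h(K) = 2 + 1/(2*K) (h(K) = (1/K - 4/(-1))/2 = (1/K - 4*(-1))/2 = (1/K + 4)/2 = (4 + 1/K)/2 = 2 + 1/(2*K))
k = 22753 (k = 95202 - 1*72449 = 95202 - 72449 = 22753)
-417105 - (k + h(j(-1))*233)*(-77082 + 96342) = -417105 - (22753 + (2 + (1/2)/(-3))*233)*(-77082 + 96342) = -417105 - (22753 + (2 + (1/2)*(-1/3))*233)*19260 = -417105 - (22753 + (2 - 1/6)*233)*19260 = -417105 - (22753 + (11/6)*233)*19260 = -417105 - (22753 + 2563/6)*19260 = -417105 - 139081*19260/6 = -417105 - 1*446450010 = -417105 - 446450010 = -446867115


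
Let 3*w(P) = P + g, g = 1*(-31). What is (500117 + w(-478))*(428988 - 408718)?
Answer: 30401797340/3 ≈ 1.0134e+10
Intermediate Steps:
g = -31
w(P) = -31/3 + P/3 (w(P) = (P - 31)/3 = (-31 + P)/3 = -31/3 + P/3)
(500117 + w(-478))*(428988 - 408718) = (500117 + (-31/3 + (1/3)*(-478)))*(428988 - 408718) = (500117 + (-31/3 - 478/3))*20270 = (500117 - 509/3)*20270 = (1499842/3)*20270 = 30401797340/3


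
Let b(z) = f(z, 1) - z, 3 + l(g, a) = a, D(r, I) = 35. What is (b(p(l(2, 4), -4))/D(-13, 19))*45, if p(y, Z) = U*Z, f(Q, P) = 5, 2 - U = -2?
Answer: 27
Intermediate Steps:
U = 4 (U = 2 - 1*(-2) = 2 + 2 = 4)
l(g, a) = -3 + a
p(y, Z) = 4*Z
b(z) = 5 - z
(b(p(l(2, 4), -4))/D(-13, 19))*45 = ((5 - 4*(-4))/35)*45 = ((5 - 1*(-16))*(1/35))*45 = ((5 + 16)*(1/35))*45 = (21*(1/35))*45 = (⅗)*45 = 27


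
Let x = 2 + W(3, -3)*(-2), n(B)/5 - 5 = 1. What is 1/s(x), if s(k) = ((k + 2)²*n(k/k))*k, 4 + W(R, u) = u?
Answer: 1/155520 ≈ 6.4300e-6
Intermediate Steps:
n(B) = 30 (n(B) = 25 + 5*1 = 25 + 5 = 30)
W(R, u) = -4 + u
x = 16 (x = 2 + (-4 - 3)*(-2) = 2 - 7*(-2) = 2 + 14 = 16)
s(k) = 30*k*(2 + k)² (s(k) = ((k + 2)²*30)*k = ((2 + k)²*30)*k = (30*(2 + k)²)*k = 30*k*(2 + k)²)
1/s(x) = 1/(30*16*(2 + 16)²) = 1/(30*16*18²) = 1/(30*16*324) = 1/155520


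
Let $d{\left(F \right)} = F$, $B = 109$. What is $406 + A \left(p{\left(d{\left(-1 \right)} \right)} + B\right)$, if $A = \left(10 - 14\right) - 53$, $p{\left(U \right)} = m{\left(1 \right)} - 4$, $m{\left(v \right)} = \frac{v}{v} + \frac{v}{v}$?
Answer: $-5693$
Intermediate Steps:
$m{\left(v \right)} = 2$ ($m{\left(v \right)} = 1 + 1 = 2$)
$p{\left(U \right)} = -2$ ($p{\left(U \right)} = 2 - 4 = -2$)
$A = -57$ ($A = -4 - 53 = -57$)
$406 + A \left(p{\left(d{\left(-1 \right)} \right)} + B\right) = 406 - 57 \left(-2 + 109\right) = 406 - 6099 = -5693$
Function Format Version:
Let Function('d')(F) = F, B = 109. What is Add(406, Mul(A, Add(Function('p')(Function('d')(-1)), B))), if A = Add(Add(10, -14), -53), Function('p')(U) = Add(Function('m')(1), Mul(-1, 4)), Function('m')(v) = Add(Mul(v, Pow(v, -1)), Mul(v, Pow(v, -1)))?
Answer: -5693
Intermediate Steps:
Function('m')(v) = 2 (Function('m')(v) = Add(1, 1) = 2)
Function('p')(U) = -2 (Function('p')(U) = Add(2, Mul(-1, 4)) = Add(2, -4) = -2)
A = -57 (A = Add(-4, -53) = -57)
Add(406, Mul(A, Add(Function('p')(Function('d')(-1)), B))) = Add(406, Mul(-57, Add(-2, 109))) = Add(406, Mul(-57, 107)) = Add(406, -6099) = -5693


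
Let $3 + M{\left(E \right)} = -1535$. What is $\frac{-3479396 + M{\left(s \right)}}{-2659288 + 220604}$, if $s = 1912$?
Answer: $\frac{1740467}{1219342} \approx 1.4274$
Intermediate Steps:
$M{\left(E \right)} = -1538$ ($M{\left(E \right)} = -3 - 1535 = -1538$)
$\frac{-3479396 + M{\left(s \right)}}{-2659288 + 220604} = \frac{-3479396 - 1538}{-2659288 + 220604} = - \frac{3480934}{-2438684} = \left(-3480934\right) \left(- \frac{1}{2438684}\right) = \frac{1740467}{1219342}$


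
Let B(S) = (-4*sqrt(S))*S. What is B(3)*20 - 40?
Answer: -40 - 240*sqrt(3) ≈ -455.69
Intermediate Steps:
B(S) = -4*S**(3/2)
B(3)*20 - 40 = -12*sqrt(3)*20 - 40 = -240*sqrt(3) - 40 = -40 - 240*sqrt(3)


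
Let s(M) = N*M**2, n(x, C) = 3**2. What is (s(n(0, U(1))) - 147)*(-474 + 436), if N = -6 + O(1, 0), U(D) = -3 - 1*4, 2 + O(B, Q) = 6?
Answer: 11742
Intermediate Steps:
O(B, Q) = 4 (O(B, Q) = -2 + 6 = 4)
U(D) = -7 (U(D) = -3 - 4 = -7)
n(x, C) = 9
N = -2 (N = -6 + 4 = -2)
s(M) = -2*M**2
(s(n(0, U(1))) - 147)*(-474 + 436) = (-2*9**2 - 147)*(-474 + 436) = (-2*81 - 147)*(-38) = (-162 - 147)*(-38) = -309*(-38) = 11742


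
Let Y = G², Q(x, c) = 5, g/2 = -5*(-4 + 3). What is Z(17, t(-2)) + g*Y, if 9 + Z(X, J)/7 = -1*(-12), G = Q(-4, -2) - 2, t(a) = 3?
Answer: 111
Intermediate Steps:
g = 10 (g = 2*(-5*(-4 + 3)) = 2*(-5*(-1)) = 2*5 = 10)
G = 3 (G = 5 - 2 = 3)
Z(X, J) = 21 (Z(X, J) = -63 + 7*(-1*(-12)) = -63 + 7*12 = -63 + 84 = 21)
Y = 9 (Y = 3² = 9)
Z(17, t(-2)) + g*Y = 21 + 10*9 = 21 + 90 = 111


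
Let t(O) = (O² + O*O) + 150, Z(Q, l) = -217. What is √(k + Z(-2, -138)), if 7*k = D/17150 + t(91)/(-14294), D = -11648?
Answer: I*√13594759296909/250145 ≈ 14.74*I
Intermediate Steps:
t(O) = 150 + 2*O² (t(O) = (O² + O²) + 150 = 2*O² + 150 = 150 + 2*O²)
k = -2311772/8755075 (k = (-11648/17150 + (150 + 2*91²)/(-14294))/7 = (-11648*1/17150 + (150 + 2*8281)*(-1/14294))/7 = (-832/1225 + (150 + 16562)*(-1/14294))/7 = (-832/1225 + 16712*(-1/14294))/7 = (-832/1225 - 8356/7147)/7 = (⅐)*(-2311772/1250725) = -2311772/8755075 ≈ -0.26405)
√(k + Z(-2, -138)) = √(-2311772/8755075 - 217) = √(-1902163047/8755075) = I*√13594759296909/250145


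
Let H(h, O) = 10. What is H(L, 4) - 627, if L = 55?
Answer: -617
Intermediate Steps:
H(L, 4) - 627 = 10 - 627 = -617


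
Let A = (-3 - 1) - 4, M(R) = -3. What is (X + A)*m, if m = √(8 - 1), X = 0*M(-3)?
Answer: -8*√7 ≈ -21.166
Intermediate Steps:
X = 0 (X = 0*(-3) = 0)
m = √7 ≈ 2.6458
A = -8 (A = -4 - 4 = -8)
(X + A)*m = (0 - 8)*√7 = -8*√7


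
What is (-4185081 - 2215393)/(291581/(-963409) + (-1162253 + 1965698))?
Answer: -3083137127933/387022926212 ≈ -7.9663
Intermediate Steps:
(-4185081 - 2215393)/(291581/(-963409) + (-1162253 + 1965698)) = -6400474/(291581*(-1/963409) + 803445) = -6400474/(-291581/963409 + 803445) = -6400474/774045852424/963409 = -6400474*963409/774045852424 = -3083137127933/387022926212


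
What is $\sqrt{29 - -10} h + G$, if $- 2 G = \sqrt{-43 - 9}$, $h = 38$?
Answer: $38 \sqrt{39} - i \sqrt{13} \approx 237.31 - 3.6056 i$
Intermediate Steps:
$G = - i \sqrt{13}$ ($G = - \frac{\sqrt{-43 - 9}}{2} = - \frac{\sqrt{-52}}{2} = - \frac{2 i \sqrt{13}}{2} = - i \sqrt{13} \approx - 3.6056 i$)
$\sqrt{29 - -10} h + G = \sqrt{29 - -10} \cdot 38 - i \sqrt{13} = \sqrt{29 + \left(-15 + 25\right)} 38 - i \sqrt{13} = \sqrt{29 + 10} \cdot 38 - i \sqrt{13} = \sqrt{39} \cdot 38 - i \sqrt{13} = 38 \sqrt{39} - i \sqrt{13}$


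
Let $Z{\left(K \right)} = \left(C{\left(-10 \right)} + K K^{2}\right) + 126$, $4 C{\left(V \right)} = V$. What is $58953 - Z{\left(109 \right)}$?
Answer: $- \frac{2472399}{2} \approx -1.2362 \cdot 10^{6}$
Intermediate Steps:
$C{\left(V \right)} = \frac{V}{4}$
$Z{\left(K \right)} = \frac{247}{2} + K^{3}$ ($Z{\left(K \right)} = \left(\frac{1}{4} \left(-10\right) + K K^{2}\right) + 126 = \left(- \frac{5}{2} + K^{3}\right) + 126 = \frac{247}{2} + K^{3}$)
$58953 - Z{\left(109 \right)} = 58953 - \left(\frac{247}{2} + 109^{3}\right) = 58953 - \left(\frac{247}{2} + 1295029\right) = 58953 - \frac{2590305}{2} = - \frac{2472399}{2}$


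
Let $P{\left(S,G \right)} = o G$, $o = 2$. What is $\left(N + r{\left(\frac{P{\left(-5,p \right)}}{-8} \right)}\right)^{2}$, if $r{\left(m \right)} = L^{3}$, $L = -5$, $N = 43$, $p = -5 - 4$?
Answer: $6724$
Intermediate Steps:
$p = -9$
$P{\left(S,G \right)} = 2 G$
$r{\left(m \right)} = -125$ ($r{\left(m \right)} = \left(-5\right)^{3} = -125$)
$\left(N + r{\left(\frac{P{\left(-5,p \right)}}{-8} \right)}\right)^{2} = \left(43 - 125\right)^{2} = \left(-82\right)^{2} = 6724$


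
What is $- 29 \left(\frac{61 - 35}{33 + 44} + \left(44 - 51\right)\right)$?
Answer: $\frac{14877}{77} \approx 193.21$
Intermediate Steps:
$- 29 \left(\frac{61 - 35}{33 + 44} + \left(44 - 51\right)\right) = - 29 \left(\frac{26}{77} + \left(44 - 51\right)\right) = - 29 \left(26 \cdot \frac{1}{77} - 7\right) = - 29 \left(\frac{26}{77} - 7\right) = \left(-29\right) \left(- \frac{513}{77}\right) = \frac{14877}{77}$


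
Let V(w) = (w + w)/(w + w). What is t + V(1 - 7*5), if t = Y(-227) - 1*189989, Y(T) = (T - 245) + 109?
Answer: -190351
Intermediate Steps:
Y(T) = -136 + T (Y(T) = (-245 + T) + 109 = -136 + T)
t = -190352 (t = (-136 - 227) - 1*189989 = -363 - 189989 = -190352)
V(w) = 1 (V(w) = (2*w)/((2*w)) = (2*w)*(1/(2*w)) = 1)
t + V(1 - 7*5) = -190352 + 1 = -190351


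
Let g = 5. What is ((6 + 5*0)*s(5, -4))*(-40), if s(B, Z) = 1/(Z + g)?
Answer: -240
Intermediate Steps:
s(B, Z) = 1/(5 + Z) (s(B, Z) = 1/(Z + 5) = 1/(5 + Z))
((6 + 5*0)*s(5, -4))*(-40) = ((6 + 5*0)/(5 - 4))*(-40) = ((6 + 0)/1)*(-40) = (6*1)*(-40) = 6*(-40) = -240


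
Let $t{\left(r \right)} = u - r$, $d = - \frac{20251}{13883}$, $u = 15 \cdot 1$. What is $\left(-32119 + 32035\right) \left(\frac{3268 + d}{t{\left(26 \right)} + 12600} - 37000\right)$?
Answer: $\frac{543190945046988}{174773087} \approx 3.108 \cdot 10^{6}$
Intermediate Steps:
$u = 15$
$d = - \frac{20251}{13883}$ ($d = \left(-20251\right) \frac{1}{13883} = - \frac{20251}{13883} \approx -1.4587$)
$t{\left(r \right)} = 15 - r$
$\left(-32119 + 32035\right) \left(\frac{3268 + d}{t{\left(26 \right)} + 12600} - 37000\right) = \left(-32119 + 32035\right) \left(\frac{3268 - \frac{20251}{13883}}{\left(15 - 26\right) + 12600} - 37000\right) = - 84 \left(\frac{45349393}{13883 \left(\left(15 - 26\right) + 12600\right)} - 37000\right) = - 84 \left(\frac{45349393}{13883 \left(-11 + 12600\right)} - 37000\right) = - 84 \left(\frac{45349393}{13883 \cdot 12589} - 37000\right) = - 84 \left(\frac{45349393}{13883} \cdot \frac{1}{12589} - 37000\right) = - 84 \left(\frac{45349393}{174773087} - 37000\right) = \left(-84\right) \left(- \frac{6466558869607}{174773087}\right) = \frac{543190945046988}{174773087}$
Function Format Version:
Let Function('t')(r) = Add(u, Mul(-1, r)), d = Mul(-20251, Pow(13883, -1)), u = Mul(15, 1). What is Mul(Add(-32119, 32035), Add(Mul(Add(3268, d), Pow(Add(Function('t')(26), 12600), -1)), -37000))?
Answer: Rational(543190945046988, 174773087) ≈ 3.1080e+6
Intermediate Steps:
u = 15
d = Rational(-20251, 13883) (d = Mul(-20251, Rational(1, 13883)) = Rational(-20251, 13883) ≈ -1.4587)
Function('t')(r) = Add(15, Mul(-1, r))
Mul(Add(-32119, 32035), Add(Mul(Add(3268, d), Pow(Add(Function('t')(26), 12600), -1)), -37000)) = Mul(Add(-32119, 32035), Add(Mul(Add(3268, Rational(-20251, 13883)), Pow(Add(Add(15, Mul(-1, 26)), 12600), -1)), -37000)) = Mul(-84, Add(Mul(Rational(45349393, 13883), Pow(Add(Add(15, -26), 12600), -1)), -37000)) = Mul(-84, Add(Mul(Rational(45349393, 13883), Pow(Add(-11, 12600), -1)), -37000)) = Mul(-84, Add(Mul(Rational(45349393, 13883), Pow(12589, -1)), -37000)) = Mul(-84, Add(Mul(Rational(45349393, 13883), Rational(1, 12589)), -37000)) = Mul(-84, Add(Rational(45349393, 174773087), -37000)) = Mul(-84, Rational(-6466558869607, 174773087)) = Rational(543190945046988, 174773087)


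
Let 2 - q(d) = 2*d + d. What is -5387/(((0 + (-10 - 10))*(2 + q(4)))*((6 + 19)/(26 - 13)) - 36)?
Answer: -70031/3532 ≈ -19.828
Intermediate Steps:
q(d) = 2 - 3*d (q(d) = 2 - (2*d + d) = 2 - 3*d)
-5387/(((0 + (-10 - 10))*(2 + q(4)))*((6 + 19)/(26 - 13)) - 36) = -5387/(((0 + (-10 - 10))*(2 + (2 - 3*4)))*((6 + 19)/(26 - 13)) - 36) = -5387/(((0 - 20)*(2 + (2 - 12)))*(25/13) - 36) = -5387/((-20*(2 - 10))*(25*(1/13)) - 36) = -5387/(-20*(-8)*(25/13) - 36) = -5387/(160*(25/13) - 36) = -5387/(4000/13 - 36) = -5387/3532/13 = -5387*13/3532 = -70031/3532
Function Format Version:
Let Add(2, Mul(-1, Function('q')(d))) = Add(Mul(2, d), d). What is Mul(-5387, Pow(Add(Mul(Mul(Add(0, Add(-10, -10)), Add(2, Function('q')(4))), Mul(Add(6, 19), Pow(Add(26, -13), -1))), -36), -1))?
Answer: Rational(-70031, 3532) ≈ -19.828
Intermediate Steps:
Function('q')(d) = Add(2, Mul(-3, d)) (Function('q')(d) = Add(2, Mul(-1, Add(Mul(2, d), d))) = Add(2, Mul(-1, Mul(3, d))) = Add(2, Mul(-3, d)))
Mul(-5387, Pow(Add(Mul(Mul(Add(0, Add(-10, -10)), Add(2, Function('q')(4))), Mul(Add(6, 19), Pow(Add(26, -13), -1))), -36), -1)) = Mul(-5387, Pow(Add(Mul(Mul(Add(0, Add(-10, -10)), Add(2, Add(2, Mul(-3, 4)))), Mul(Add(6, 19), Pow(Add(26, -13), -1))), -36), -1)) = Mul(-5387, Pow(Add(Mul(Mul(Add(0, -20), Add(2, Add(2, -12))), Mul(25, Pow(13, -1))), -36), -1)) = Mul(-5387, Pow(Add(Mul(Mul(-20, Add(2, -10)), Mul(25, Rational(1, 13))), -36), -1)) = Mul(-5387, Pow(Add(Mul(Mul(-20, -8), Rational(25, 13)), -36), -1)) = Mul(-5387, Pow(Add(Mul(160, Rational(25, 13)), -36), -1)) = Mul(-5387, Pow(Add(Rational(4000, 13), -36), -1)) = Mul(-5387, Pow(Rational(3532, 13), -1)) = Mul(-5387, Rational(13, 3532)) = Rational(-70031, 3532)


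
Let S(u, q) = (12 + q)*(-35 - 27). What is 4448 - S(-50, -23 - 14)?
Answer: 2898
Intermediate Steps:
S(u, q) = -744 - 62*q (S(u, q) = (12 + q)*(-62) = -744 - 62*q)
4448 - S(-50, -23 - 14) = 4448 - (-744 - 62*(-23 - 14)) = 4448 - (-744 - 62*(-37)) = 4448 - (-744 + 2294) = 4448 - 1*1550 = 4448 - 1550 = 2898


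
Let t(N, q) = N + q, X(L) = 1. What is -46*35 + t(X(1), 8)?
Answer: -1601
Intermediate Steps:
-46*35 + t(X(1), 8) = -46*35 + (1 + 8) = -1610 + 9 = -1601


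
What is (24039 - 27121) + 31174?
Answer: 28092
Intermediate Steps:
(24039 - 27121) + 31174 = -3082 + 31174 = 28092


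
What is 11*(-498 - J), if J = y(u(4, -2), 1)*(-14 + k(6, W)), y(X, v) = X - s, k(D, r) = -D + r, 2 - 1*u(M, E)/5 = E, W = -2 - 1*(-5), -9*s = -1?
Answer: -15829/9 ≈ -1758.8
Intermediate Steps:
s = ⅑ (s = -⅑*(-1) = ⅑ ≈ 0.11111)
W = 3 (W = -2 + 5 = 3)
u(M, E) = 10 - 5*E
k(D, r) = r - D
y(X, v) = -⅑ + X (y(X, v) = X - 1*⅑ = X - ⅑ = -⅑ + X)
J = -3043/9 (J = (-⅑ + (10 - 5*(-2)))*(-14 + (3 - 1*6)) = (-⅑ + (10 + 10))*(-14 + (3 - 6)) = (-⅑ + 20)*(-14 - 3) = (179/9)*(-17) = -3043/9 ≈ -338.11)
11*(-498 - J) = 11*(-498 - 1*(-3043/9)) = 11*(-498 + 3043/9) = 11*(-1439/9) = -15829/9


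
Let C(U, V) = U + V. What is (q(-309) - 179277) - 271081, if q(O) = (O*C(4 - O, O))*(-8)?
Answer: -440470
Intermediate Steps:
q(O) = -32*O (q(O) = (O*((4 - O) + O))*(-8) = (O*4)*(-8) = (4*O)*(-8) = -32*O)
(q(-309) - 179277) - 271081 = (-32*(-309) - 179277) - 271081 = (9888 - 179277) - 271081 = -169389 - 271081 = -440470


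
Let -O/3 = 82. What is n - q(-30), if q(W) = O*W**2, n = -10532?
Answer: 210868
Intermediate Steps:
O = -246 (O = -3*82 = -246)
q(W) = -246*W**2
n - q(-30) = -10532 - (-246)*(-30)**2 = -10532 - (-246)*900 = -10532 - 1*(-221400) = -10532 + 221400 = 210868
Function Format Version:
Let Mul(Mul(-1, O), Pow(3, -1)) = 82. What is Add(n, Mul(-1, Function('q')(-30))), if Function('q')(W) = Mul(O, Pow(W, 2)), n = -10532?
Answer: 210868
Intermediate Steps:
O = -246 (O = Mul(-3, 82) = -246)
Function('q')(W) = Mul(-246, Pow(W, 2))
Add(n, Mul(-1, Function('q')(-30))) = Add(-10532, Mul(-1, Mul(-246, Pow(-30, 2)))) = Add(-10532, Mul(-1, Mul(-246, 900))) = Add(-10532, Mul(-1, -221400)) = Add(-10532, 221400) = 210868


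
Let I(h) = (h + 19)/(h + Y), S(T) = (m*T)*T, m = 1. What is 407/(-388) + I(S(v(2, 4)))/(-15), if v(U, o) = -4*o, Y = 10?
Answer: -173063/154812 ≈ -1.1179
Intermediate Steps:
S(T) = T² (S(T) = (1*T)*T = T*T = T²)
I(h) = (19 + h)/(10 + h) (I(h) = (h + 19)/(h + 10) = (19 + h)/(10 + h))
407/(-388) + I(S(v(2, 4)))/(-15) = 407/(-388) + ((19 + (-4*4)²)/(10 + (-4*4)²))/(-15) = 407*(-1/388) + ((19 + (-16)²)/(10 + (-16)²))*(-1/15) = -407/388 + ((19 + 256)/(10 + 256))*(-1/15) = -407/388 + (275/266)*(-1/15) = -407/388 - 55/798 = -173063/154812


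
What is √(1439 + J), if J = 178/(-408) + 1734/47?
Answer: √33909603945/4794 ≈ 38.412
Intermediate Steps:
J = 349553/9588 (J = 178*(-1/408) + 1734*(1/47) = -89/204 + 1734/47 = 349553/9588 ≈ 36.457)
√(1439 + J) = √(1439 + 349553/9588) = √(14146685/9588) = √33909603945/4794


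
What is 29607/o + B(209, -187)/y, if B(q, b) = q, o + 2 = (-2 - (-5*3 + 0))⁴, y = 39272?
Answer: 1168694935/1121569048 ≈ 1.0420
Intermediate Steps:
o = 28559 (o = -2 + (-2 - (-5*3 + 0))⁴ = -2 + (-2 - (-15 + 0))⁴ = -2 + (-2 - 1*(-15))⁴ = -2 + (-2 + 15)⁴ = -2 + 13⁴ = -2 + 28561 = 28559)
29607/o + B(209, -187)/y = 29607/28559 + 209/39272 = 1168694935/1121569048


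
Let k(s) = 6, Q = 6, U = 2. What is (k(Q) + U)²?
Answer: 64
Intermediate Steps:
(k(Q) + U)² = (6 + 2)² = 8² = 64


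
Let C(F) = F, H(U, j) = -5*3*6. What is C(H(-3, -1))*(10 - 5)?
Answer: -450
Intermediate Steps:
H(U, j) = -90 (H(U, j) = -15*6 = -90)
C(H(-3, -1))*(10 - 5) = -90*(10 - 5) = -90*5 = -450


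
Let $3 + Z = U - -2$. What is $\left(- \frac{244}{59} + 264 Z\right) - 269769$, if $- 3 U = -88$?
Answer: $- \frac{15475295}{59} \approx -2.6229 \cdot 10^{5}$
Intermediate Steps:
$U = \frac{88}{3}$ ($U = \left(- \frac{1}{3}\right) \left(-88\right) = \frac{88}{3} \approx 29.333$)
$Z = \frac{85}{3}$ ($Z = -3 + \left(\frac{88}{3} - -2\right) = -3 + \left(\frac{88}{3} + 2\right) = -3 + \frac{94}{3} = \frac{85}{3} \approx 28.333$)
$\left(- \frac{244}{59} + 264 Z\right) - 269769 = \left(- \frac{244}{59} + 264 \cdot \frac{85}{3}\right) - 269769 = \left(\left(-244\right) \frac{1}{59} + 7480\right) - 269769 = \left(- \frac{244}{59} + 7480\right) - 269769 = \frac{441076}{59} - 269769 = - \frac{15475295}{59}$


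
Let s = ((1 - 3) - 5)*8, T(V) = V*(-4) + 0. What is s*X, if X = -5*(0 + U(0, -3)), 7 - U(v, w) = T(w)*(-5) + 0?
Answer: 18760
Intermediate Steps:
T(V) = -4*V (T(V) = -4*V + 0 = -4*V)
U(v, w) = 7 - 20*w (U(v, w) = 7 - (-4*w*(-5) + 0) = 7 - (20*w + 0) = 7 - 20*w)
X = -335 (X = -5*(0 + (7 - 20*(-3))) = -5*(0 + (7 + 60)) = -5*(0 + 67) = -5*67 = -335)
s = -56 (s = (-2 - 5)*8 = -7*8 = -56)
s*X = -56*(-335) = 18760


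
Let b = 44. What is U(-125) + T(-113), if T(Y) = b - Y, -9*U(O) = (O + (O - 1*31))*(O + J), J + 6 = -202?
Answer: -10240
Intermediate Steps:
J = -208 (J = -6 - 202 = -208)
U(O) = -(-208 + O)*(-31 + 2*O)/9 (U(O) = -(O + (O - 1*31))*(O - 208)/9 = -(O + (O - 31))*(-208 + O)/9 = -(O + (-31 + O))*(-208 + O)/9 = -(-31 + 2*O)*(-208 + O)/9 = -(-208 + O)*(-31 + 2*O)/9)
T(Y) = 44 - Y
U(-125) + T(-113) = (-6448/9 - 2/9*(-125)² + (149/3)*(-125)) + (44 - 1*(-113)) = (-6448/9 - 2/9*15625 - 18625/3) + (44 + 113) = (-6448/9 - 31250/9 - 18625/3) + 157 = -10397 + 157 = -10240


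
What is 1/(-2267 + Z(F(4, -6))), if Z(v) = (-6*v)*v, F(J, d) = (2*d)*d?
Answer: -1/33371 ≈ -2.9966e-5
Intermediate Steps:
F(J, d) = 2*d²
Z(v) = -6*v²
1/(-2267 + Z(F(4, -6))) = 1/(-2267 - 6*(2*(-6)²)²) = 1/(-2267 - 6*(2*36)²) = 1/(-2267 - 6*72²) = 1/(-2267 - 6*5184) = 1/(-2267 - 31104) = 1/(-33371) = -1/33371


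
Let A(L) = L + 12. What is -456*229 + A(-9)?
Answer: -104421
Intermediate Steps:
A(L) = 12 + L
-456*229 + A(-9) = -456*229 + (12 - 9) = -104424 + 3 = -104421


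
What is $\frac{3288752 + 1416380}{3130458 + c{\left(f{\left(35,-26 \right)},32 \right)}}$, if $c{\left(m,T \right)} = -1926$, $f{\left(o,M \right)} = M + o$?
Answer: $\frac{1176283}{782133} \approx 1.5039$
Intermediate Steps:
$\frac{3288752 + 1416380}{3130458 + c{\left(f{\left(35,-26 \right)},32 \right)}} = \frac{3288752 + 1416380}{3130458 - 1926} = \frac{4705132}{3128532} = 4705132 \cdot \frac{1}{3128532} = \frac{1176283}{782133}$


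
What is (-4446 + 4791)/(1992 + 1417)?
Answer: 345/3409 ≈ 0.10120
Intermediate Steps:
(-4446 + 4791)/(1992 + 1417) = 345/3409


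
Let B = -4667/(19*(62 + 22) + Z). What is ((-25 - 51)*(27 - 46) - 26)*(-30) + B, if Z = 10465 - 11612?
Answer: -19105127/449 ≈ -42550.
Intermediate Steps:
Z = -1147
B = -4667/449 (B = -4667/(19*(62 + 22) - 1147) = -4667/(19*84 - 1147) = -4667/(1596 - 1147) = -4667/449 ≈ -10.394)
((-25 - 51)*(27 - 46) - 26)*(-30) + B = ((-25 - 51)*(27 - 46) - 26)*(-30) - 4667/449 = (-76*(-19) - 26)*(-30) - 4667/449 = (1444 - 26)*(-30) - 4667/449 = 1418*(-30) - 4667/449 = -42540 - 4667/449 = -19105127/449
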